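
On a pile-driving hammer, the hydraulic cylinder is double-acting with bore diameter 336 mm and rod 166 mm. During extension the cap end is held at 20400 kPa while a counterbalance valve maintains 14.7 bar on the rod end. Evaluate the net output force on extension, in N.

F ≈ 1.71e6 N

Cap-side area A_cap = π/4 × (336 mm)² = 88670 mm^2
Rod-side annular area A_ann = π/4 × (336² − 166²) = 67030 mm^2
Net thrust = P_cap·A_cap − P_rod·A_ann = 1.809e6 N − 98530 N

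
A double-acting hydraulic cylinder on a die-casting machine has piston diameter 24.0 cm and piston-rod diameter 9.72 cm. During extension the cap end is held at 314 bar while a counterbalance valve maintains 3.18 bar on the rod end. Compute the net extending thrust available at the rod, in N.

Cap-side area A_cap = π/4 × (24.0 cm)² = 452.4 cm^2
Rod-side annular area A_ann = π/4 × (24.0² − 9.72²) = 378.2 cm^2
Net thrust = P_cap·A_cap − P_rod·A_ann = 1.421e6 N − 12030 N

F ≈ 1.41e6 N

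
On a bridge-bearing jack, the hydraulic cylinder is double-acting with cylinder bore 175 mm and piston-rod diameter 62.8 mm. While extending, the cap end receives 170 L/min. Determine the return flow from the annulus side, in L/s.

Q_out ≈ 2.47 L/s

Cap-side area A_cap = π/4 × (175 mm)² = 24050 mm^2
Rod-side annular area A_ann = π/4 × (175² − 62.8²) = 20960 mm^2
Piston speed v = Q_in/A_cap; rod-end outflow Q_out = v × A_ann = Q_in × A_ann/A_cap.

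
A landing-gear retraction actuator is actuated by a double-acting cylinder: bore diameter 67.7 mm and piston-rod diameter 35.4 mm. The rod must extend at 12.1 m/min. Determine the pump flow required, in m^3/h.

Q ≈ 2.61 m^3/h

Cap-side area A_cap = π/4 × (67.7 mm)² = 3600 mm^2
Q = A × v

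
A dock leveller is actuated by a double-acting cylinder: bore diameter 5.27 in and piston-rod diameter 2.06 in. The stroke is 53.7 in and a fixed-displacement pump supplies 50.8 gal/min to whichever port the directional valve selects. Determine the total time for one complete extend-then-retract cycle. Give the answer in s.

Cap-side area A_cap = π/4 × (5.27 in)² = 21.81 in^2
Rod-side annular area A_ann = π/4 × (5.27² − 2.06²) = 18.48 in^2
t_ext = A_cap·L/Q = 5.989 s
t_ret = A_ann·L/Q = 5.074 s
t_cycle = t_ext + t_ret

t ≈ 11.1 s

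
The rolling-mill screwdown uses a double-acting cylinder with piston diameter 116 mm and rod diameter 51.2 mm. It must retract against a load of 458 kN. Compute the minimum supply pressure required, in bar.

P ≈ 538 bar

Rod-side annular area A_ann = π/4 × (116² − 51.2²) = 8509 mm^2
Retraction: pressure acts on the annular area.
P = F / A = 458 kN / A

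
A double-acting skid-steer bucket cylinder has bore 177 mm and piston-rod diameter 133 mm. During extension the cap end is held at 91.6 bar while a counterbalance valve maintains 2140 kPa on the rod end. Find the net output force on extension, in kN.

Cap-side area A_cap = π/4 × (177 mm)² = 24610 mm^2
Rod-side annular area A_ann = π/4 × (177² − 133²) = 10710 mm^2
Net thrust = P_cap·A_cap − P_rod·A_ann = 225.4 kN − 22.93 kN

F ≈ 202 kN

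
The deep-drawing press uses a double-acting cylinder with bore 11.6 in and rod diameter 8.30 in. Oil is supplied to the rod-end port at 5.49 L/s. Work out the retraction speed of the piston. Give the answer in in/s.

Rod-side annular area A_ann = π/4 × (11.6² − 8.30²) = 51.58 in^2
Flow into the rod-end port fills the annular volume.
v = Q / A

v ≈ 6.50 in/s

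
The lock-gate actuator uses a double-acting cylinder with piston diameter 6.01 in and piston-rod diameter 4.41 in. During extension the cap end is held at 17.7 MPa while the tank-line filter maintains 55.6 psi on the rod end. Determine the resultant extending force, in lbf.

Cap-side area A_cap = π/4 × (6.01 in)² = 28.37 in^2
Rod-side annular area A_ann = π/4 × (6.01² − 4.41²) = 13.09 in^2
Net thrust = P_cap·A_cap − P_rod·A_ann = 72830 lbf − 728.0 lbf

F ≈ 72100 lbf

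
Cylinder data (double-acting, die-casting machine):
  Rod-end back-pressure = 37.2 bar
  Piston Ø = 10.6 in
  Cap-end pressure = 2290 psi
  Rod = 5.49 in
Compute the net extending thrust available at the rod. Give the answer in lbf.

F ≈ 1.67e5 lbf

Cap-side area A_cap = π/4 × (10.6 in)² = 88.25 in^2
Rod-side annular area A_ann = π/4 × (10.6² − 5.49²) = 64.58 in^2
Net thrust = P_cap·A_cap − P_rod·A_ann = 2.021e5 lbf − 34840 lbf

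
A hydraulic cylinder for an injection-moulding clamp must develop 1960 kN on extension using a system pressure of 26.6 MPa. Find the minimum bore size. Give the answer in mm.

D ≈ 306 mm

Extension force acts on the full piston face: F = P × (π/4)D².
D = √(4F / (πP)) = √(4 × 1960 kN / (π × 26.6 MPa))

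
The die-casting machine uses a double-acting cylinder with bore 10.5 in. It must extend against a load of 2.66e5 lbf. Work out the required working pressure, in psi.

Cap-side area A_cap = π/4 × (10.5 in)² = 86.59 in^2
P = F / A = 2.66e5 lbf / A

P ≈ 3070 psi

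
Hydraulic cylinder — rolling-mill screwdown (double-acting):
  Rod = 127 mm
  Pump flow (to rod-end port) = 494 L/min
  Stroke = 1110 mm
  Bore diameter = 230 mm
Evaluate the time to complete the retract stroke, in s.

Rod-side annular area A_ann = π/4 × (230² − 127²) = 28880 mm^2
Swept volume V = A × L; t = V / Q = A·L / Q

t ≈ 3.89 s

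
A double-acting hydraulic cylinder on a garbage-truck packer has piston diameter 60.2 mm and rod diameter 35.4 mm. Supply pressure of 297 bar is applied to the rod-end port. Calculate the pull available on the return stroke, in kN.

F ≈ 55.3 kN

Rod-side annular area A_ann = π/4 × (60.2² − 35.4²) = 1862 mm^2
On retraction the pressure acts on the annular area (bore minus rod).
F = P × A_ann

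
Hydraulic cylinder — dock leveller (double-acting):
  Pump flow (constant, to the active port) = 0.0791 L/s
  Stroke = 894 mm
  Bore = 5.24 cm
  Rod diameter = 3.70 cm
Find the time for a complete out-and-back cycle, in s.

t ≈ 36.6 s

Cap-side area A_cap = π/4 × (5.24 cm)² = 21.57 cm^2
Rod-side annular area A_ann = π/4 × (5.24² − 3.70²) = 10.81 cm^2
t_ext = A_cap·L/Q = 24.37 s
t_ret = A_ann·L/Q = 12.22 s
t_cycle = t_ext + t_ret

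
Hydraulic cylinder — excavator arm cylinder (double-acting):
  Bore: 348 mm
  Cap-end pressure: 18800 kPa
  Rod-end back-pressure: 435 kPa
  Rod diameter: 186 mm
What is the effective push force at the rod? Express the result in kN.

F ≈ 1760 kN

Cap-side area A_cap = π/4 × (348 mm)² = 95110 mm^2
Rod-side annular area A_ann = π/4 × (348² − 186²) = 67940 mm^2
Net thrust = P_cap·A_cap − P_rod·A_ann = 1788 kN − 29.56 kN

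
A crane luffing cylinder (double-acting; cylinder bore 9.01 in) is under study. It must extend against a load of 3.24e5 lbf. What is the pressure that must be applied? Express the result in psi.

P ≈ 5080 psi

Cap-side area A_cap = π/4 × (9.01 in)² = 63.76 in^2
P = F / A = 3.24e5 lbf / A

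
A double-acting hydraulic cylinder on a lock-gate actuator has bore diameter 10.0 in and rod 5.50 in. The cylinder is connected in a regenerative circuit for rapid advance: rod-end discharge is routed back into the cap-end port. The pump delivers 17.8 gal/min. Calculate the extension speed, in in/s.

In regeneration the rod-end outflow joins the pump flow into the cap end, so the net volume the pump must supply per unit advance equals the rod cross-section area.
Rod cross-section A_rod = π/4 × (5.50 in)² = 23.76 in^2
v = Q_pump / A_rod

v ≈ 2.88 in/s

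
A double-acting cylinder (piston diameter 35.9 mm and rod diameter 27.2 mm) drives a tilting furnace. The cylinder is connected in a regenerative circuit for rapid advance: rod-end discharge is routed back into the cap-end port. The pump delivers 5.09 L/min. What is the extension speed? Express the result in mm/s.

v ≈ 146 mm/s

In regeneration the rod-end outflow joins the pump flow into the cap end, so the net volume the pump must supply per unit advance equals the rod cross-section area.
Rod cross-section A_rod = π/4 × (27.2 mm)² = 581.1 mm^2
v = Q_pump / A_rod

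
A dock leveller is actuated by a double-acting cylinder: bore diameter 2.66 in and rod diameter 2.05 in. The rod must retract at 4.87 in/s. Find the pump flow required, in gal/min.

Q ≈ 2.85 gal/min

Rod-side annular area A_ann = π/4 × (2.66² − 2.05²) = 2.257 in^2
Q = A × v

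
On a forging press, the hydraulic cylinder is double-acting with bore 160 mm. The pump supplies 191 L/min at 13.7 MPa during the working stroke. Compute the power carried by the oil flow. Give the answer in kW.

Hydraulic power = P × Q

W ≈ 43.6 kW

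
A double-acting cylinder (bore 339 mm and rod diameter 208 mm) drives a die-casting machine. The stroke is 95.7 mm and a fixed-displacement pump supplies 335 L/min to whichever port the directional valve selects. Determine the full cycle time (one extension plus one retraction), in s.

t ≈ 2.51 s

Cap-side area A_cap = π/4 × (339 mm)² = 90260 mm^2
Rod-side annular area A_ann = π/4 × (339² − 208²) = 56280 mm^2
t_ext = A_cap·L/Q = 1.547 s
t_ret = A_ann·L/Q = 0.9646 s
t_cycle = t_ext + t_ret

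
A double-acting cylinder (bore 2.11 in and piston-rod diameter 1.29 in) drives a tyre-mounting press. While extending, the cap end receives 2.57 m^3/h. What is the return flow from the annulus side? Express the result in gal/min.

Cap-side area A_cap = π/4 × (2.11 in)² = 3.497 in^2
Rod-side annular area A_ann = π/4 × (2.11² − 1.29²) = 2.190 in^2
Piston speed v = Q_in/A_cap; rod-end outflow Q_out = v × A_ann = Q_in × A_ann/A_cap.

Q_out ≈ 7.09 gal/min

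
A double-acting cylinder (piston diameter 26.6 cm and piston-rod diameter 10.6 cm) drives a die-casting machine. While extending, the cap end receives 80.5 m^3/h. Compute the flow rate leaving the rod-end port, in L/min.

Cap-side area A_cap = π/4 × (26.6 cm)² = 555.7 cm^2
Rod-side annular area A_ann = π/4 × (26.6² − 10.6²) = 467.5 cm^2
Piston speed v = Q_in/A_cap; rod-end outflow Q_out = v × A_ann = Q_in × A_ann/A_cap.

Q_out ≈ 1130 L/min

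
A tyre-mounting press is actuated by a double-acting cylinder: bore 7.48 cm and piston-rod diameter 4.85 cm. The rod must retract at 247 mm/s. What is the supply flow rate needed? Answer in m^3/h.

Rod-side annular area A_ann = π/4 × (7.48² − 4.85²) = 25.47 cm^2
Q = A × v

Q ≈ 2.26 m^3/h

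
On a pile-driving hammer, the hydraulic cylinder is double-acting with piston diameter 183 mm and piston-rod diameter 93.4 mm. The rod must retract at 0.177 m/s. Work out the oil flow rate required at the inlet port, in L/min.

Q ≈ 207 L/min

Rod-side annular area A_ann = π/4 × (183² − 93.4²) = 19450 mm^2
Q = A × v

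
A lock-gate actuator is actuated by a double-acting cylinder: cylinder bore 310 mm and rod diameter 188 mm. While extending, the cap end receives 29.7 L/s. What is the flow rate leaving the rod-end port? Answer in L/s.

Q_out ≈ 18.8 L/s

Cap-side area A_cap = π/4 × (310 mm)² = 75480 mm^2
Rod-side annular area A_ann = π/4 × (310² − 188²) = 47720 mm^2
Piston speed v = Q_in/A_cap; rod-end outflow Q_out = v × A_ann = Q_in × A_ann/A_cap.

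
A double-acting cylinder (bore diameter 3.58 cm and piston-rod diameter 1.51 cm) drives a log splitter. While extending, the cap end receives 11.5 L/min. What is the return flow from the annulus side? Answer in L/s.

Q_out ≈ 0.158 L/s

Cap-side area A_cap = π/4 × (3.58 cm)² = 10.07 cm^2
Rod-side annular area A_ann = π/4 × (3.58² − 1.51²) = 8.275 cm^2
Piston speed v = Q_in/A_cap; rod-end outflow Q_out = v × A_ann = Q_in × A_ann/A_cap.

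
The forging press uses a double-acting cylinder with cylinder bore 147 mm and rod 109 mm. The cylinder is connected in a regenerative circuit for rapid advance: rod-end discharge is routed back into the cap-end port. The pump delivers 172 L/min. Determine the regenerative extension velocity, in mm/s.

v ≈ 307 mm/s

In regeneration the rod-end outflow joins the pump flow into the cap end, so the net volume the pump must supply per unit advance equals the rod cross-section area.
Rod cross-section A_rod = π/4 × (109 mm)² = 9331 mm^2
v = Q_pump / A_rod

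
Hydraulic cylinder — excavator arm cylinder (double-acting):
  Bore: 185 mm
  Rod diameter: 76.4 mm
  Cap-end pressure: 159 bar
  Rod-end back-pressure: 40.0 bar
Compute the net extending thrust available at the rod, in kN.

F ≈ 338 kN

Cap-side area A_cap = π/4 × (185 mm)² = 26880 mm^2
Rod-side annular area A_ann = π/4 × (185² − 76.4²) = 22300 mm^2
Net thrust = P_cap·A_cap − P_rod·A_ann = 427.4 kN − 89.18 kN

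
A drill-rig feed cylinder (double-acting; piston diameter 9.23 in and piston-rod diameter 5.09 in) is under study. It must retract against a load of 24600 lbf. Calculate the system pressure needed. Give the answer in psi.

P ≈ 528 psi

Rod-side annular area A_ann = π/4 × (9.23² − 5.09²) = 46.56 in^2
Retraction: pressure acts on the annular area.
P = F / A = 24600 lbf / A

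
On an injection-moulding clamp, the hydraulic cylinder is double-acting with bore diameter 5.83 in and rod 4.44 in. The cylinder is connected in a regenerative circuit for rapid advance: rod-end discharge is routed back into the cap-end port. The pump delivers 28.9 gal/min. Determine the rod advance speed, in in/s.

v ≈ 7.19 in/s

In regeneration the rod-end outflow joins the pump flow into the cap end, so the net volume the pump must supply per unit advance equals the rod cross-section area.
Rod cross-section A_rod = π/4 × (4.44 in)² = 15.48 in^2
v = Q_pump / A_rod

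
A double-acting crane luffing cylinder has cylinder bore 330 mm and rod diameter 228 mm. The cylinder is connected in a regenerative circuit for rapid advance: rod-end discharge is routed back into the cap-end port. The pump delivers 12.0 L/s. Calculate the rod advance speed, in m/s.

In regeneration the rod-end outflow joins the pump flow into the cap end, so the net volume the pump must supply per unit advance equals the rod cross-section area.
Rod cross-section A_rod = π/4 × (228 mm)² = 40830 mm^2
v = Q_pump / A_rod

v ≈ 0.294 m/s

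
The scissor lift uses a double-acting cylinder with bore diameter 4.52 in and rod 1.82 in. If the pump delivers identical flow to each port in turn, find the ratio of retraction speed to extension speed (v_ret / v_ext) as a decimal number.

v_ret/v_ext ≈ 1.19

Cap-side area A_cap = π/4 × (4.52 in)² = 16.05 in^2
Rod-side annular area A_ann = π/4 × (4.52² − 1.82²) = 13.44 in^2
For equal Q, v ∝ 1/A, so v_ret/v_ext = A_cap/A_ann.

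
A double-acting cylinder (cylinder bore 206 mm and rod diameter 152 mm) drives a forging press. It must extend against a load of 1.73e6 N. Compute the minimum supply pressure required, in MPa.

P ≈ 51.9 MPa

Cap-side area A_cap = π/4 × (206 mm)² = 33330 mm^2
P = F / A = 1.73e6 N / A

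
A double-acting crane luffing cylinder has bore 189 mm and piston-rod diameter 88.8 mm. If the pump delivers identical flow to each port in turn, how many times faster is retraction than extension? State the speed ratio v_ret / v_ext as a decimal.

Cap-side area A_cap = π/4 × (189 mm)² = 28060 mm^2
Rod-side annular area A_ann = π/4 × (189² − 88.8²) = 21860 mm^2
For equal Q, v ∝ 1/A, so v_ret/v_ext = A_cap/A_ann.

v_ret/v_ext ≈ 1.28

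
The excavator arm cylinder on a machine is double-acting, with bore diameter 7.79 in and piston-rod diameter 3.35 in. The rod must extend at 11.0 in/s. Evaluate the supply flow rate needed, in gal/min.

Cap-side area A_cap = π/4 × (7.79 in)² = 47.66 in^2
Q = A × v

Q ≈ 136 gal/min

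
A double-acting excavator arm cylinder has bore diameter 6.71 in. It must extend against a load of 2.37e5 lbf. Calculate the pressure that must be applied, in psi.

P ≈ 6700 psi

Cap-side area A_cap = π/4 × (6.71 in)² = 35.36 in^2
P = F / A = 2.37e5 lbf / A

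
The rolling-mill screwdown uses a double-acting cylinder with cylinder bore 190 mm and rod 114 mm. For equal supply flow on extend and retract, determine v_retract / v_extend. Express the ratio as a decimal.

v_ret/v_ext ≈ 1.56

Cap-side area A_cap = π/4 × (190 mm)² = 28350 mm^2
Rod-side annular area A_ann = π/4 × (190² − 114²) = 18150 mm^2
For equal Q, v ∝ 1/A, so v_ret/v_ext = A_cap/A_ann.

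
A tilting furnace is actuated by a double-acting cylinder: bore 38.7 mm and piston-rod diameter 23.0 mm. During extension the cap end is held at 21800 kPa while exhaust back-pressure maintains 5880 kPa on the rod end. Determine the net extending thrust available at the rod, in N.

F ≈ 21200 N

Cap-side area A_cap = π/4 × (38.7 mm)² = 1176 mm^2
Rod-side annular area A_ann = π/4 × (38.7² − 23.0²) = 760.8 mm^2
Net thrust = P_cap·A_cap − P_rod·A_ann = 25640 N − 4474 N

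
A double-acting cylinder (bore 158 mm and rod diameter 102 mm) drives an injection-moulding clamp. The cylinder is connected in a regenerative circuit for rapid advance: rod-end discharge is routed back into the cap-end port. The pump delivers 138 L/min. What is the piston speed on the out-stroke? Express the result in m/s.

In regeneration the rod-end outflow joins the pump flow into the cap end, so the net volume the pump must supply per unit advance equals the rod cross-section area.
Rod cross-section A_rod = π/4 × (102 mm)² = 8171 mm^2
v = Q_pump / A_rod

v ≈ 0.281 m/s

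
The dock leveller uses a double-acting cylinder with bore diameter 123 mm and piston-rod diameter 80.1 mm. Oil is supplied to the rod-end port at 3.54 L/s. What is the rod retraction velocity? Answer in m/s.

Rod-side annular area A_ann = π/4 × (123² − 80.1²) = 6843 mm^2
Flow into the rod-end port fills the annular volume.
v = Q / A

v ≈ 0.517 m/s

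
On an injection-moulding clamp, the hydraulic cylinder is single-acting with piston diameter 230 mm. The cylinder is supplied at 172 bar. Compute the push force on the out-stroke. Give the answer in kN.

Cap-side area A_cap = π/4 × (230 mm)² = 41550 mm^2
F = P × A_cap = 172 bar × A_cap

F ≈ 715 kN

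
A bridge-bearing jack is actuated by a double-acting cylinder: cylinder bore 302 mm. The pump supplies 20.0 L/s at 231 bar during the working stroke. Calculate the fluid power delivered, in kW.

Hydraulic power = P × Q

W ≈ 462 kW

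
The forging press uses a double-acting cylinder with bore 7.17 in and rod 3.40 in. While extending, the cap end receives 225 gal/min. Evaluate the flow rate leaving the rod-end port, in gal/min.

Q_out ≈ 174 gal/min

Cap-side area A_cap = π/4 × (7.17 in)² = 40.38 in^2
Rod-side annular area A_ann = π/4 × (7.17² − 3.40²) = 31.30 in^2
Piston speed v = Q_in/A_cap; rod-end outflow Q_out = v × A_ann = Q_in × A_ann/A_cap.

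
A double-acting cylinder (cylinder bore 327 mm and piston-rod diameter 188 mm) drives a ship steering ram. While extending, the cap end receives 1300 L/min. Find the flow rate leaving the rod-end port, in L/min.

Q_out ≈ 870 L/min

Cap-side area A_cap = π/4 × (327 mm)² = 83980 mm^2
Rod-side annular area A_ann = π/4 × (327² − 188²) = 56220 mm^2
Piston speed v = Q_in/A_cap; rod-end outflow Q_out = v × A_ann = Q_in × A_ann/A_cap.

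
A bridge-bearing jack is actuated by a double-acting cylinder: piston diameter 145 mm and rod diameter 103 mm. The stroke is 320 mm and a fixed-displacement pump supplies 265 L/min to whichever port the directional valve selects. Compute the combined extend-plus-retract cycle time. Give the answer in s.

t ≈ 1.79 s

Cap-side area A_cap = π/4 × (145 mm)² = 16510 mm^2
Rod-side annular area A_ann = π/4 × (145² − 103²) = 8181 mm^2
t_ext = A_cap·L/Q = 1.196 s
t_ret = A_ann·L/Q = 0.5927 s
t_cycle = t_ext + t_ret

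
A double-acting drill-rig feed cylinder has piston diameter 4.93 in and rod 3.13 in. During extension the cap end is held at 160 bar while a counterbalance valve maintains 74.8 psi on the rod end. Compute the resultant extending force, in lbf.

F ≈ 43400 lbf

Cap-side area A_cap = π/4 × (4.93 in)² = 19.09 in^2
Rod-side annular area A_ann = π/4 × (4.93² − 3.13²) = 11.39 in^2
Net thrust = P_cap·A_cap − P_rod·A_ann = 44300 lbf − 852.3 lbf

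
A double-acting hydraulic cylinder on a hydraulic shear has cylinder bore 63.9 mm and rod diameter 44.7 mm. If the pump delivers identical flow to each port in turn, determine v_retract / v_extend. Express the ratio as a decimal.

v_ret/v_ext ≈ 1.96

Cap-side area A_cap = π/4 × (63.9 mm)² = 3207 mm^2
Rod-side annular area A_ann = π/4 × (63.9² − 44.7²) = 1638 mm^2
For equal Q, v ∝ 1/A, so v_ret/v_ext = A_cap/A_ann.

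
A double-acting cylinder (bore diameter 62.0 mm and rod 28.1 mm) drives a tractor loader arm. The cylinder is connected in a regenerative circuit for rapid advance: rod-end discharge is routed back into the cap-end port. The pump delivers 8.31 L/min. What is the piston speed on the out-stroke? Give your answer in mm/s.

In regeneration the rod-end outflow joins the pump flow into the cap end, so the net volume the pump must supply per unit advance equals the rod cross-section area.
Rod cross-section A_rod = π/4 × (28.1 mm)² = 620.2 mm^2
v = Q_pump / A_rod

v ≈ 223 mm/s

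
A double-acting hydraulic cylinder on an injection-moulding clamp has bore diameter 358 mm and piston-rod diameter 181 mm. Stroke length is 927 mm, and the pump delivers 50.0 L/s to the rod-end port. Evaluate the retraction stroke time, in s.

t ≈ 1.39 s

Rod-side annular area A_ann = π/4 × (358² − 181²) = 74930 mm^2
Swept volume V = A × L; t = V / Q = A·L / Q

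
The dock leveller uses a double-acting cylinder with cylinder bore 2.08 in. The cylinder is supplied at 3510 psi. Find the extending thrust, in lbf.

Cap-side area A_cap = π/4 × (2.08 in)² = 3.398 in^2
F = P × A_cap = 3510 psi × A_cap

F ≈ 11900 lbf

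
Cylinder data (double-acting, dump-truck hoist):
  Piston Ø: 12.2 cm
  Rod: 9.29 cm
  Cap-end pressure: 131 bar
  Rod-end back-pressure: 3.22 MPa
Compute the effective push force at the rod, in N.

Cap-side area A_cap = π/4 × (12.2 cm)² = 116.9 cm^2
Rod-side annular area A_ann = π/4 × (12.2² − 9.29²) = 49.12 cm^2
Net thrust = P_cap·A_cap − P_rod·A_ann = 1.531e5 N − 15820 N

F ≈ 1.37e5 N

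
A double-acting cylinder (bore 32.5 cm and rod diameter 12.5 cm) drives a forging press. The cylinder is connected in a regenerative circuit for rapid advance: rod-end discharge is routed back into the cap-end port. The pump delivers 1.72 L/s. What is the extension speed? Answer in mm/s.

In regeneration the rod-end outflow joins the pump flow into the cap end, so the net volume the pump must supply per unit advance equals the rod cross-section area.
Rod cross-section A_rod = π/4 × (12.5 cm)² = 122.7 cm^2
v = Q_pump / A_rod

v ≈ 140 mm/s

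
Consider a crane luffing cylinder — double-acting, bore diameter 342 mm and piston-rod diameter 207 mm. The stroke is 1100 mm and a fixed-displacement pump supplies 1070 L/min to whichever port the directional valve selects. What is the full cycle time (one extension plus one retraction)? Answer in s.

t ≈ 9.26 s

Cap-side area A_cap = π/4 × (342 mm)² = 91860 mm^2
Rod-side annular area A_ann = π/4 × (342² − 207²) = 58210 mm^2
t_ext = A_cap·L/Q = 5.666 s
t_ret = A_ann·L/Q = 3.591 s
t_cycle = t_ext + t_ret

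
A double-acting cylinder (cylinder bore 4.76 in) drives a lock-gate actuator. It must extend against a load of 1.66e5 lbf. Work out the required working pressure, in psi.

Cap-side area A_cap = π/4 × (4.76 in)² = 17.80 in^2
P = F / A = 1.66e5 lbf / A

P ≈ 9330 psi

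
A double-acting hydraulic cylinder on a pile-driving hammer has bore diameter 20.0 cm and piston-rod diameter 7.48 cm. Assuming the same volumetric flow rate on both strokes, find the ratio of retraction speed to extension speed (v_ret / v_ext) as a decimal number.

v_ret/v_ext ≈ 1.16

Cap-side area A_cap = π/4 × (20.0 cm)² = 314.2 cm^2
Rod-side annular area A_ann = π/4 × (20.0² − 7.48²) = 270.2 cm^2
For equal Q, v ∝ 1/A, so v_ret/v_ext = A_cap/A_ann.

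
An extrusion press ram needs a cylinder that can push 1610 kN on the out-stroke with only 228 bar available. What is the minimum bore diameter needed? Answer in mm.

Extension force acts on the full piston face: F = P × (π/4)D².
D = √(4F / (πP)) = √(4 × 1610 kN / (π × 228 bar))

D ≈ 300 mm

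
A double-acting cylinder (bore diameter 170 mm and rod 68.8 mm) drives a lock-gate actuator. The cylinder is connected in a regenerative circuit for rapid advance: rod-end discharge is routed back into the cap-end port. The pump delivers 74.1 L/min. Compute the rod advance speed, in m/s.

v ≈ 0.332 m/s

In regeneration the rod-end outflow joins the pump flow into the cap end, so the net volume the pump must supply per unit advance equals the rod cross-section area.
Rod cross-section A_rod = π/4 × (68.8 mm)² = 3718 mm^2
v = Q_pump / A_rod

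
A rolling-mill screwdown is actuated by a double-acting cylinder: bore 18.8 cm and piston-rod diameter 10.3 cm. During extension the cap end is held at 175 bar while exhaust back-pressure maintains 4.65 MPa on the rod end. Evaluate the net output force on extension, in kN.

F ≈ 395 kN

Cap-side area A_cap = π/4 × (18.8 cm)² = 277.6 cm^2
Rod-side annular area A_ann = π/4 × (18.8² − 10.3²) = 194.3 cm^2
Net thrust = P_cap·A_cap − P_rod·A_ann = 485.8 kN − 90.33 kN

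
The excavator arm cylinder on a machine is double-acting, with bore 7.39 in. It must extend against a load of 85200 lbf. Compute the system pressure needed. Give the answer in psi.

P ≈ 1990 psi

Cap-side area A_cap = π/4 × (7.39 in)² = 42.89 in^2
P = F / A = 85200 lbf / A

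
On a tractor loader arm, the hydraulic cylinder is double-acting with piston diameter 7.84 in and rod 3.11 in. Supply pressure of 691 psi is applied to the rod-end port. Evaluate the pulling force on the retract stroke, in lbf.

Rod-side annular area A_ann = π/4 × (7.84² − 3.11²) = 40.68 in^2
On retraction the pressure acts on the annular area (bore minus rod).
F = P × A_ann

F ≈ 28100 lbf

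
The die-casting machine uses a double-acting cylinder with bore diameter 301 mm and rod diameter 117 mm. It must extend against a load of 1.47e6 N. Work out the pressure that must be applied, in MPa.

Cap-side area A_cap = π/4 × (301 mm)² = 71160 mm^2
P = F / A = 1.47e6 N / A

P ≈ 20.7 MPa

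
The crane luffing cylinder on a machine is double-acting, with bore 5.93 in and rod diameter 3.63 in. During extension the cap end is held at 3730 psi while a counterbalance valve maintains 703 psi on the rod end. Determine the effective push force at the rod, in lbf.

F ≈ 90900 lbf

Cap-side area A_cap = π/4 × (5.93 in)² = 27.62 in^2
Rod-side annular area A_ann = π/4 × (5.93² − 3.63²) = 17.27 in^2
Net thrust = P_cap·A_cap − P_rod·A_ann = 1.030e5 lbf − 12140 lbf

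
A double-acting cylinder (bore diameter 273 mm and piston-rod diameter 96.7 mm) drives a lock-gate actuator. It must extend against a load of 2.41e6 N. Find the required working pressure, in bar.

P ≈ 412 bar

Cap-side area A_cap = π/4 × (273 mm)² = 58530 mm^2
P = F / A = 2.41e6 N / A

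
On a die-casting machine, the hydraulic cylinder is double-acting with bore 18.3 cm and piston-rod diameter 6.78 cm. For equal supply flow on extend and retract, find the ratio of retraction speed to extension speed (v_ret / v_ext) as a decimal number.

Cap-side area A_cap = π/4 × (18.3 cm)² = 263.0 cm^2
Rod-side annular area A_ann = π/4 × (18.3² − 6.78²) = 226.9 cm^2
For equal Q, v ∝ 1/A, so v_ret/v_ext = A_cap/A_ann.

v_ret/v_ext ≈ 1.16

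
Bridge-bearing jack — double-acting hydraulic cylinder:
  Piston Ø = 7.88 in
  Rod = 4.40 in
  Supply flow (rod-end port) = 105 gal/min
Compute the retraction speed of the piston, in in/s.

Rod-side annular area A_ann = π/4 × (7.88² − 4.40²) = 33.56 in^2
Flow into the rod-end port fills the annular volume.
v = Q / A

v ≈ 12.0 in/s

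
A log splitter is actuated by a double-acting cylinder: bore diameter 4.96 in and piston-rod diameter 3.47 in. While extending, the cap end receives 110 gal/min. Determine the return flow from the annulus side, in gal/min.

Q_out ≈ 56.2 gal/min

Cap-side area A_cap = π/4 × (4.96 in)² = 19.32 in^2
Rod-side annular area A_ann = π/4 × (4.96² − 3.47²) = 9.865 in^2
Piston speed v = Q_in/A_cap; rod-end outflow Q_out = v × A_ann = Q_in × A_ann/A_cap.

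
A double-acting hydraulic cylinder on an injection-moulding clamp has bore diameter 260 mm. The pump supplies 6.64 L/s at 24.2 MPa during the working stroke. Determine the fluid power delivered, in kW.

W ≈ 161 kW

Hydraulic power = P × Q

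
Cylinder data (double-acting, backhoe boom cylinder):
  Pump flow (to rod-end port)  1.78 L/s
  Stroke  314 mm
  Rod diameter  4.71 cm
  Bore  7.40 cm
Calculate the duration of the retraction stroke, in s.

Rod-side annular area A_ann = π/4 × (7.40² − 4.71²) = 25.59 cm^2
Swept volume V = A × L; t = V / Q = A·L / Q

t ≈ 0.451 s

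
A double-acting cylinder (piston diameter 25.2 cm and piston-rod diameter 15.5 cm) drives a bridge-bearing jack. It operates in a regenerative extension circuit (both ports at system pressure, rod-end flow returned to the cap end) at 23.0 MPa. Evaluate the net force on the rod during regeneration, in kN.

With equal pressure on both faces, forces on the annular region cancel; the net push is pressure × rod cross-section.
Rod cross-section A_rod = π/4 × (15.5 cm)² = 188.7 cm^2
F = P × A_rod

F ≈ 434 kN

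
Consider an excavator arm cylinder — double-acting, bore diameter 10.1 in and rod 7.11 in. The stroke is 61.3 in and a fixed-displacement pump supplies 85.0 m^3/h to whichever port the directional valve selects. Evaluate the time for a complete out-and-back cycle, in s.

Cap-side area A_cap = π/4 × (10.1 in)² = 80.12 in^2
Rod-side annular area A_ann = π/4 × (10.1² − 7.11²) = 40.41 in^2
t_ext = A_cap·L/Q = 3.409 s
t_ret = A_ann·L/Q = 1.719 s
t_cycle = t_ext + t_ret

t ≈ 5.13 s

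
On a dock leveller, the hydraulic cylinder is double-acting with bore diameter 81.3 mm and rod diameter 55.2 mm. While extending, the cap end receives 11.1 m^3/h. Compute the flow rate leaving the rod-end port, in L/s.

Cap-side area A_cap = π/4 × (81.3 mm)² = 5191 mm^2
Rod-side annular area A_ann = π/4 × (81.3² − 55.2²) = 2798 mm^2
Piston speed v = Q_in/A_cap; rod-end outflow Q_out = v × A_ann = Q_in × A_ann/A_cap.

Q_out ≈ 1.66 L/s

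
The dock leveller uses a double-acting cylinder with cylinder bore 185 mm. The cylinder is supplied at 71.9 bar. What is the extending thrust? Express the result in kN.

F ≈ 193 kN

Cap-side area A_cap = π/4 × (185 mm)² = 26880 mm^2
F = P × A_cap = 71.9 bar × A_cap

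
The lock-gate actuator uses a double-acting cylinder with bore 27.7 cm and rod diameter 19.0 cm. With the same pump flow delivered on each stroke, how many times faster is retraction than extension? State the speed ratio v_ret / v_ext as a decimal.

Cap-side area A_cap = π/4 × (27.7 cm)² = 602.6 cm^2
Rod-side annular area A_ann = π/4 × (27.7² − 19.0²) = 319.1 cm^2
For equal Q, v ∝ 1/A, so v_ret/v_ext = A_cap/A_ann.

v_ret/v_ext ≈ 1.89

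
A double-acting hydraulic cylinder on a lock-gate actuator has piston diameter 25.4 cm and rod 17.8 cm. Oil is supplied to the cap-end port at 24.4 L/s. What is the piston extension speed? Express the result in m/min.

Cap-side area A_cap = π/4 × (25.4 cm)² = 506.7 cm^2
v = Q / A

v ≈ 28.9 m/min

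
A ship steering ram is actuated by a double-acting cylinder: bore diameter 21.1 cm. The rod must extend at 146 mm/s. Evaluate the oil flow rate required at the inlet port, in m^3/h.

Cap-side area A_cap = π/4 × (21.1 cm)² = 349.7 cm^2
Q = A × v

Q ≈ 18.4 m^3/h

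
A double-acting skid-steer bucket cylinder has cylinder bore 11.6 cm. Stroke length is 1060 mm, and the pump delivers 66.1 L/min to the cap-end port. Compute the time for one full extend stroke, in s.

t ≈ 10.2 s

Cap-side area A_cap = π/4 × (11.6 cm)² = 105.7 cm^2
Swept volume V = A × L; t = V / Q = A·L / Q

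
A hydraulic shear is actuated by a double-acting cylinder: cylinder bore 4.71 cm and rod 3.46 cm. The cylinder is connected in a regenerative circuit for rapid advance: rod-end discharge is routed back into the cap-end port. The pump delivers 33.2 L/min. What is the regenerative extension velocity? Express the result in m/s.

In regeneration the rod-end outflow joins the pump flow into the cap end, so the net volume the pump must supply per unit advance equals the rod cross-section area.
Rod cross-section A_rod = π/4 × (3.46 cm)² = 9.402 cm^2
v = Q_pump / A_rod

v ≈ 0.588 m/s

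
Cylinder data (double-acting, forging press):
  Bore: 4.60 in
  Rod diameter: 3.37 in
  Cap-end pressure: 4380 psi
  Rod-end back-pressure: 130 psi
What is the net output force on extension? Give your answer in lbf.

Cap-side area A_cap = π/4 × (4.60 in)² = 16.62 in^2
Rod-side annular area A_ann = π/4 × (4.60² − 3.37²) = 7.699 in^2
Net thrust = P_cap·A_cap − P_rod·A_ann = 72790 lbf − 1001 lbf

F ≈ 71800 lbf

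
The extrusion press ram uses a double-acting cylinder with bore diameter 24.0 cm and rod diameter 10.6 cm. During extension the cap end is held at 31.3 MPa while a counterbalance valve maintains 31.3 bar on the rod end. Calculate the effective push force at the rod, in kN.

Cap-side area A_cap = π/4 × (24.0 cm)² = 452.4 cm^2
Rod-side annular area A_ann = π/4 × (24.0² − 10.6²) = 364.1 cm^2
Net thrust = P_cap·A_cap − P_rod·A_ann = 1416 kN − 114.0 kN

F ≈ 1300 kN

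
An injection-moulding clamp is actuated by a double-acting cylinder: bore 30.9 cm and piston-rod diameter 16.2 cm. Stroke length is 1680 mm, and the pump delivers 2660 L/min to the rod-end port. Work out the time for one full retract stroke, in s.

Rod-side annular area A_ann = π/4 × (30.9² − 16.2²) = 543.8 cm^2
Swept volume V = A × L; t = V / Q = A·L / Q

t ≈ 2.06 s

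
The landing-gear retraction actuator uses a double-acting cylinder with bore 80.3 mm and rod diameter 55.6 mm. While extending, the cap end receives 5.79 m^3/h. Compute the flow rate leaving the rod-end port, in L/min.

Q_out ≈ 50.2 L/min

Cap-side area A_cap = π/4 × (80.3 mm)² = 5064 mm^2
Rod-side annular area A_ann = π/4 × (80.3² − 55.6²) = 2636 mm^2
Piston speed v = Q_in/A_cap; rod-end outflow Q_out = v × A_ann = Q_in × A_ann/A_cap.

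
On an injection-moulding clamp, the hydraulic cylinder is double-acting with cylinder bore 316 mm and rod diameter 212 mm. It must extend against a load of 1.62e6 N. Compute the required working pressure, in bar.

P ≈ 207 bar

Cap-side area A_cap = π/4 × (316 mm)² = 78430 mm^2
P = F / A = 1.62e6 N / A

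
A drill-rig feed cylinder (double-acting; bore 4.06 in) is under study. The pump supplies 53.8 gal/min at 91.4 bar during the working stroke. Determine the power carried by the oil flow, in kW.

Hydraulic power = P × Q

W ≈ 31.0 kW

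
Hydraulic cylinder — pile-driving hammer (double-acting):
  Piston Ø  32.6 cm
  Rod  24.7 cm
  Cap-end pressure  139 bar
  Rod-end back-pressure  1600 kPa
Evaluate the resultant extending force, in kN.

Cap-side area A_cap = π/4 × (32.6 cm)² = 834.7 cm^2
Rod-side annular area A_ann = π/4 × (32.6² − 24.7²) = 355.5 cm^2
Net thrust = P_cap·A_cap − P_rod·A_ann = 1160 kN − 56.88 kN

F ≈ 1100 kN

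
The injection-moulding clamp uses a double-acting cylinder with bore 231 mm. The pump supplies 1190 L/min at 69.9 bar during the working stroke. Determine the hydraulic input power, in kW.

W ≈ 139 kW

Hydraulic power = P × Q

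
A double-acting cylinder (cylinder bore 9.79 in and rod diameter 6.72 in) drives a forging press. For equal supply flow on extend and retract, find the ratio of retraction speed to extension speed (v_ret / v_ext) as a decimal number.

v_ret/v_ext ≈ 1.89

Cap-side area A_cap = π/4 × (9.79 in)² = 75.28 in^2
Rod-side annular area A_ann = π/4 × (9.79² − 6.72²) = 39.81 in^2
For equal Q, v ∝ 1/A, so v_ret/v_ext = A_cap/A_ann.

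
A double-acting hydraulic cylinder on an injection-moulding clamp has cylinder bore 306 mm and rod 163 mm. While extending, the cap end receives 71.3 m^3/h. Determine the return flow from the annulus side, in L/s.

Q_out ≈ 14.2 L/s

Cap-side area A_cap = π/4 × (306 mm)² = 73540 mm^2
Rod-side annular area A_ann = π/4 × (306² − 163²) = 52670 mm^2
Piston speed v = Q_in/A_cap; rod-end outflow Q_out = v × A_ann = Q_in × A_ann/A_cap.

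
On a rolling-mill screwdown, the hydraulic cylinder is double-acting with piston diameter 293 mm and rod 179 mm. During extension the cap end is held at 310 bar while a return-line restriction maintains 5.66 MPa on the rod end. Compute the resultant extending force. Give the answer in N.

F ≈ 1.85e6 N

Cap-side area A_cap = π/4 × (293 mm)² = 67430 mm^2
Rod-side annular area A_ann = π/4 × (293² − 179²) = 42260 mm^2
Net thrust = P_cap·A_cap − P_rod·A_ann = 2.090e6 N − 2.392e5 N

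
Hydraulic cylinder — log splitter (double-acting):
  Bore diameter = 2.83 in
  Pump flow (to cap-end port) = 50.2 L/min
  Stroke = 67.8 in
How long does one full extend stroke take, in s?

t ≈ 8.35 s

Cap-side area A_cap = π/4 × (2.83 in)² = 6.290 in^2
Swept volume V = A × L; t = V / Q = A·L / Q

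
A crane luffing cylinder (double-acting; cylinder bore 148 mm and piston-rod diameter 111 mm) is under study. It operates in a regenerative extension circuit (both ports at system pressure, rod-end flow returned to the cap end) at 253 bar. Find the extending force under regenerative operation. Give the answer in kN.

With equal pressure on both faces, forces on the annular region cancel; the net push is pressure × rod cross-section.
Rod cross-section A_rod = π/4 × (111 mm)² = 9677 mm^2
F = P × A_rod

F ≈ 245 kN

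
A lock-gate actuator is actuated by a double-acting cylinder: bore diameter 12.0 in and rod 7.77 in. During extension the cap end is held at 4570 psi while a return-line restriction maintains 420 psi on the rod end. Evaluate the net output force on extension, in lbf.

F ≈ 4.89e5 lbf

Cap-side area A_cap = π/4 × (12.0 in)² = 113.1 in^2
Rod-side annular area A_ann = π/4 × (12.0² − 7.77²) = 65.68 in^2
Net thrust = P_cap·A_cap − P_rod·A_ann = 5.169e5 lbf − 27590 lbf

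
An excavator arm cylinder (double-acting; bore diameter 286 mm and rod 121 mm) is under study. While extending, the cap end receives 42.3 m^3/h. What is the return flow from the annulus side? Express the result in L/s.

Cap-side area A_cap = π/4 × (286 mm)² = 64240 mm^2
Rod-side annular area A_ann = π/4 × (286² − 121²) = 52740 mm^2
Piston speed v = Q_in/A_cap; rod-end outflow Q_out = v × A_ann = Q_in × A_ann/A_cap.

Q_out ≈ 9.65 L/s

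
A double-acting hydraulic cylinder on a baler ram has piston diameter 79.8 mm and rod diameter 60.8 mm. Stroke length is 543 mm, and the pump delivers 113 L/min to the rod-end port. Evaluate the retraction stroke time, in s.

t ≈ 0.605 s

Rod-side annular area A_ann = π/4 × (79.8² − 60.8²) = 2098 mm^2
Swept volume V = A × L; t = V / Q = A·L / Q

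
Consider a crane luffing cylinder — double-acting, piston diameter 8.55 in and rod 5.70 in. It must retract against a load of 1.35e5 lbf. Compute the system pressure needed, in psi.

P ≈ 4230 psi

Rod-side annular area A_ann = π/4 × (8.55² − 5.70²) = 31.90 in^2
Retraction: pressure acts on the annular area.
P = F / A = 1.35e5 lbf / A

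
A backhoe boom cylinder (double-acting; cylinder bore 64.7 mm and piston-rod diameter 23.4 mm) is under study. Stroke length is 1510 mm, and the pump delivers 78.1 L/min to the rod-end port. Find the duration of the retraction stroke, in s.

Rod-side annular area A_ann = π/4 × (64.7² − 23.4²) = 2858 mm^2
Swept volume V = A × L; t = V / Q = A·L / Q

t ≈ 3.32 s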